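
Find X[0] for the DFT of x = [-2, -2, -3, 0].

X[0] = Σ(n=0 to 3) x[n] · ω_4^0 = Σ x[n]
= (-2) + (-2) + (-3) + (0)

X[0] = -7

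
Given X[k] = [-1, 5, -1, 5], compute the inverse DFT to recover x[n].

x[n] = (1/4) Σ(k=0 to 3) X[k] · e^(2πikn/4)

Computing each x[n]:
x[0] = 2
x[1] = 0
x[2] = -3
x[3] = 0

x = [2, 0, -3, 0]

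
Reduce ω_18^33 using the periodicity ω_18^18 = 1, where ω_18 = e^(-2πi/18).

Since ω_18^18 = 1, powers reduce modulo 18.
33 mod 18 = 15
So ω_18^33 = ω_18^15 = e^(-2πi·15/18)

ω_18^33 = ω_18^15 = 0.5000+0.8660i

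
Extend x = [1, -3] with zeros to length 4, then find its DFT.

Original 2-point DFT: [-2, 4]
Zero-padded 4-point DFT provides frequency interpolation.

DFT_4([x, 0, ...]) = [-2, 1+3i, 4, 1-3i]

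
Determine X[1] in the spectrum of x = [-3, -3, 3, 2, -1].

X[1] = Σ(n=0 to 4) x[n] · ω_5^(1n) where ω_5 = e^(-2πi/5)
= (-3)·ω_5^0 + (-3)·ω_5^1 + (3)·ω_5^2 + (2)·ω_5^3 + (-1)·ω_5^4

X[1] = -8.2812+1.3143i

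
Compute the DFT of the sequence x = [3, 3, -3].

X[k] = Σ(n=0 to 2) x[n] · ω_3^(nk)
where ω_3 = e^(-2πi/3)

Computing each X[k]:
X[0] = 3
X[1] = 3.0000-5.1962i
X[2] = 3.0000+5.1962i

X = [3, 3.0000-5.1962i, 3.0000+5.1962i]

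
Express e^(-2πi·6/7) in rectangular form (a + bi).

ω_7^6 = e^(-2πi·6/7)
= cos(-2π·6/7) + i·sin(-2π·6/7)
= cos(-12π/7) + i·sin(-12π/7)

ω_7^6 = cos(-12π/7) + i·sin(-12π/7) = 0.6235+0.7818i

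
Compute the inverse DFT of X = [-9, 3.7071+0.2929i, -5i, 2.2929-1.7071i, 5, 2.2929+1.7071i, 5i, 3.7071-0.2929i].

x[n] = (1/8) Σ(k=0 to 7) X[k] · e^(2πikn/8)

Computing each x[n]:
x[0] = 1
x[1] = 0
x[2] = -1
x[3] = -3
x[4] = -2
x[5] = -1
x[6] = 0
x[7] = -3

x = [1, 0, -1, -3, -2, -1, 0, -3]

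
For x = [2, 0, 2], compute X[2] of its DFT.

X[2] = Σ(n=0 to 2) x[n] · ω_3^(2n) where ω_3 = e^(-2πi/3)
= (2)·ω_3^0 + (0)·ω_3^2 + (2)·ω_3^4

X[2] = 1.0000-1.7321i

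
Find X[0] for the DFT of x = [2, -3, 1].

X[0] = Σ(n=0 to 2) x[n] · ω_3^0 = Σ x[n]
= (2) + (-3) + (1)

X[0] = 0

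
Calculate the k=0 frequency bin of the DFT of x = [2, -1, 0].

X[0] = Σ(n=0 to 2) x[n] · ω_3^0 = Σ x[n]
= (2) + (-1) + (0)

X[0] = 1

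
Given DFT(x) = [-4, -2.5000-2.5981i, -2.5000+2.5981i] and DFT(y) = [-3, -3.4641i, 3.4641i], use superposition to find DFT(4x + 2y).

By linearity: DFT(4x + 2y) = 4·DFT(x) + 2·DFT(y)
= 4·[-4, -2.5000-2.5981i, -2.5000+2.5981i] + 2·[-3, -3.4641i, 3.4641i]

Computing element-wise:
Z[0] = 4·(-4) + 2·(-3) = -22
Z[1] = 4·(-2.5000-2.5981i) + 2·(-3.4641i) = -10.0000-17.3206i
Z[2] = 4·(-2.5000+2.5981i) + 2·(3.4641i) = -10.0000+17.3206i

DFT(4x + 2y) = 4·X + 2·Y = [-22, -10.0000-17.3206i, -10.0000+17.3206i]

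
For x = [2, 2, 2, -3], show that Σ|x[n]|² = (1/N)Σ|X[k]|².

Time domain:
Σ|x[n]|² = |2|² + |2|² + |2|² + |-3|² = 21.0000

Frequency domain:
(1/4)Σ|X[k]|² = (1/4)(|3|² + |-5i|² + |5|² + |5i|²) = (1/4)·84.0000 = 21.0000

Both sides agree, confirming Parseval's theorem.

Σ|x[n]|² = (1/N)Σ|X[k]|² = 21.0000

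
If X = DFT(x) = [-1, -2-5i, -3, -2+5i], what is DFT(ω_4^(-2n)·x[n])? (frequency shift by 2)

Modulation property: DFT(ω_4^(-2n)·x[n]) = X[(k-2) mod 4], so circularly shift X by 2 positions.

X[k-2] = [-3, -2+5i, -1, -2-5i]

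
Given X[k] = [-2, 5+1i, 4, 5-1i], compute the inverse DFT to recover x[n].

x[n] = (1/4) Σ(k=0 to 3) X[k] · e^(2πikn/4)

Computing each x[n]:
x[0] = 3
x[1] = -2
x[2] = -2
x[3] = -1

x = [3, -2, -2, -1]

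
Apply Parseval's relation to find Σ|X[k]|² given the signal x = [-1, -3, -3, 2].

Parseval: Σ|x[n]|² = (1/N)Σ|X[k]|², so Σ|X[k]|² = N·Σ|x[n]|² = 4·23.0000

Σ|X[k]|² = N·Σ|x[n]|² = 4·23.0000 = 92.0000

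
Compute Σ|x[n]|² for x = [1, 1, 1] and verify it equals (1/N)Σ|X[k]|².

Time domain:
Σ|x[n]|² = |1|² + |1|² + |1|² = 3.0000

Frequency domain:
(1/3)Σ|X[k]|² = (1/3)(|3|² + |0|² + |0|²) = (1/3)·9.0000 = 3.0000

Both sides agree, confirming Parseval's theorem.

Σ|x[n]|² = (1/N)Σ|X[k]|² = 3.0000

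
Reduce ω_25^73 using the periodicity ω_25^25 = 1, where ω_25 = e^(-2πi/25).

Since ω_25^25 = 1, powers reduce modulo 25.
73 mod 25 = 23
So ω_25^73 = ω_25^23 = e^(-2πi·23/25)

ω_25^73 = ω_25^23 = 0.8763+0.4818i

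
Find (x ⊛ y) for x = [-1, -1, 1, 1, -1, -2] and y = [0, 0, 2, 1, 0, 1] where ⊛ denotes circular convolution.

(x ⊛ y)[n] = Σ(m=0 to 5) x[m] · y[(n-m) mod 6]

Computing each output sample:
(x ⊛ y)[0] = -2
(x ⊛ y)[1] = -4
(x ⊛ y)[2] = -3
(x ⊛ y)[3] = -4
(x ⊛ y)[4] = -1
(x ⊛ y)[5] = 2

x ⊛ y = [-2, -4, -3, -4, -1, 2]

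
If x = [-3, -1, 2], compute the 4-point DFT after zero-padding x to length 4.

Original 3-point DFT: [-2, -3.5000+2.5981i, -3.5000-2.5981i]
Zero-padded 4-point DFT provides frequency interpolation.

DFT_4([x, 0, ...]) = [-2, -5+1i, 0, -5-1i]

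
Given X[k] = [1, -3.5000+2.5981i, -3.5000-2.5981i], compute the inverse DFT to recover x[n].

x[n] = (1/3) Σ(k=0 to 2) X[k] · e^(2πikn/3)

Computing each x[n]:
x[0] = -2
x[1] = 0
x[2] = 3

x = [-2, 0, 3]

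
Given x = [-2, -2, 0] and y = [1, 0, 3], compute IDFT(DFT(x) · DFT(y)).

(x ⊛ y)[n] = Σ(m=0 to 2) x[m] · y[(n-m) mod 3]

Computing each output sample:
(x ⊛ y)[0] = -8
(x ⊛ y)[1] = -2
(x ⊛ y)[2] = -6

x ⊛ y = [-8, -2, -6]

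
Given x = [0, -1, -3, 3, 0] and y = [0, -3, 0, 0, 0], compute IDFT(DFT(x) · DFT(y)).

(x ⊛ y)[n] = Σ(m=0 to 4) x[m] · y[(n-m) mod 5]

Computing each output sample:
(x ⊛ y)[0] = 0
(x ⊛ y)[1] = 0
(x ⊛ y)[2] = 3
(x ⊛ y)[3] = 9
(x ⊛ y)[4] = -9

x ⊛ y = [0, 0, 3, 9, -9]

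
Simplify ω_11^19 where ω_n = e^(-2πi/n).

Since ω_11^11 = 1, powers reduce modulo 11.
19 mod 11 = 8
So ω_11^19 = ω_11^8 = e^(-2πi·8/11)

ω_11^19 = ω_11^8 = -0.1423+0.9898i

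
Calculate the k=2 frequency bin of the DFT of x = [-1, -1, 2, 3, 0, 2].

X[2] = Σ(n=0 to 5) x[n] · ω_6^(2n) where ω_6 = e^(-2πi/6)
= (-1)·ω_6^0 + (-1)·ω_6^2 + (2)·ω_6^4 + (3)·ω_6^6 + (0)·ω_6^8 + (2)·ω_6^10

X[2] = 0.5000+4.3301i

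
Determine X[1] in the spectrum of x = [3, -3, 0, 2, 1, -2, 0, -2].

X[1] = Σ(n=0 to 7) x[n] · ω_8^(1n) where ω_8 = e^(-2πi/8)
= (3)·ω_8^0 + (-3)·ω_8^1 + (0)·ω_8^2 + (2)·ω_8^3 + (1)·ω_8^4 + (-2)·ω_8^5 + (0)·ω_8^6 + (-2)·ω_8^7

X[1] = -1.5355-2.1213i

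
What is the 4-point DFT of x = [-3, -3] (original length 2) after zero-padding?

Original 2-point DFT: [-6, 0]
Zero-padded 4-point DFT provides frequency interpolation.

DFT_4([x, 0, ...]) = [-6, -3+3i, 0, -3-3i]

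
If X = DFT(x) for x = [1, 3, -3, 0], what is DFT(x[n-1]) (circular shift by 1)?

Time shift by 1: X_shifted[k] = ω_4^(1k) · X[k]
Shifted x = [0, 1, 3, -3]

DFT(x[n-1]) = [1, -3-4i, 5, -3+4i]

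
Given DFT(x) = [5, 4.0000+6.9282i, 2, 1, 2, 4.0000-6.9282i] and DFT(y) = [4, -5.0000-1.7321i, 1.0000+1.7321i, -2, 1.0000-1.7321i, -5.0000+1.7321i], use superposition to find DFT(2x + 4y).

By linearity: DFT(2x + 4y) = 2·DFT(x) + 4·DFT(y)
= 2·[5, 4.0000+6.9282i, 2, 1, 2, 4.0000-6.9282i] + 4·[4, -5.0000-1.7321i, 1.0000+1.7321i, -2, 1.0000-1.7321i, -5.0000+1.7321i]

Computing element-wise:
Z[0] = 2·(5) + 4·(4) = 26
Z[1] = 2·(4.0000+6.9282i) + 4·(-5.0000-1.7321i) = -12.0000+6.9280i
Z[2] = 2·(2) + 4·(1.0000+1.7321i) = 8.0000+6.9284i
Z[3] = 2·(1) + 4·(-2) = -6
Z[4] = 2·(2) + 4·(1.0000-1.7321i) = 8.0000-6.9284i
Z[5] = 2·(4.0000-6.9282i) + 4·(-5.0000+1.7321i) = -12.0000-6.9280i

DFT(2x + 4y) = 2·X + 4·Y = [26, -12.0000+6.9280i, 8.0000+6.9284i, -6, 8.0000-6.9284i, -12.0000-6.9280i]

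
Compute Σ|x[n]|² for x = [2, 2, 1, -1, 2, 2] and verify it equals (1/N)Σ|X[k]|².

Time domain:
Σ|x[n]|² = |2|² + |2|² + |1|² + |-1|² + |2|² + |2|² = 18.0000

Frequency domain:
(1/6)Σ|X[k]|² = (1/6)(|8|² + |3.5000+0.8660i|² + |-2.5000-0.8660i|² + |2|² + |-2.5000+0.8660i|² + |3.5000-0.8660i|²) = (1/6)·108.0000 = 18.0000

Both sides agree, confirming Parseval's theorem.

Σ|x[n]|² = (1/N)Σ|X[k]|² = 18.0000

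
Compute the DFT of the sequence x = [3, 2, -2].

X[k] = Σ(n=0 to 2) x[n] · ω_3^(nk)
where ω_3 = e^(-2πi/3)

Computing each X[k]:
X[0] = 3
X[1] = 3.0000-3.4641i
X[2] = 3.0000+3.4641i

X = [3, 3.0000-3.4641i, 3.0000+3.4641i]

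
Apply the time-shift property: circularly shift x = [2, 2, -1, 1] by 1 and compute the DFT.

Time shift by 1: X_shifted[k] = ω_4^(1k) · X[k]
Shifted x = [1, 2, 2, -1]

DFT(x[n-1]) = [4, -1-3i, 2, -1+3i]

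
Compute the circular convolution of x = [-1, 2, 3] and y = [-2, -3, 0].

(x ⊛ y)[n] = Σ(m=0 to 2) x[m] · y[(n-m) mod 3]

Computing each output sample:
(x ⊛ y)[0] = -7
(x ⊛ y)[1] = -1
(x ⊛ y)[2] = -12

x ⊛ y = [-7, -1, -12]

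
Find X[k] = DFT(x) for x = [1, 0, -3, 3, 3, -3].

X[k] = Σ(n=0 to 5) x[n] · ω_6^(nk)
where ω_6 = e^(-2πi/6)

Computing each X[k]:
X[0] = 1
X[1] = -3.5000+2.5981i
X[2] = 5.5000-7.7942i
X[3] = 1
X[4] = 5.5000+7.7942i
X[5] = -3.5000-2.5981i

X = [1, -3.5000+2.5981i, 5.5000-7.7942i, 1, 5.5000+7.7942i, -3.5000-2.5981i]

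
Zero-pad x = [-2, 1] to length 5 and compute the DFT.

Original 2-point DFT: [-1, -3]
Zero-padded 5-point DFT provides frequency interpolation.

DFT_5([x, 0, ...]) = [-1, -1.6910-0.9511i, -2.8090-0.5878i, -2.8090+0.5878i, -1.6910+0.9511i]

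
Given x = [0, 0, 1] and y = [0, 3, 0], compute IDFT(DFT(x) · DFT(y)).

(x ⊛ y)[n] = Σ(m=0 to 2) x[m] · y[(n-m) mod 3]

Computing each output sample:
(x ⊛ y)[0] = 3
(x ⊛ y)[1] = 0
(x ⊛ y)[2] = 0

x ⊛ y = [3, 0, 0]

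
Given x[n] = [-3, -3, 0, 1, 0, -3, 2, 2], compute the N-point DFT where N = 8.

X[k] = Σ(n=0 to 7) x[n] · ω_8^(nk)
where ω_8 = e^(-2πi/8)

Computing each X[k]:
X[0] = -4
X[1] = -2.2929+2.7071i
X[2] = -5+9i
X[3] = -3.7071-1.2929i
X[4] = 2
X[5] = -3.7071+1.2929i
X[6] = -5-9i
X[7] = -2.2929-2.7071i

X = [-4, -2.2929+2.7071i, -5+9i, -3.7071-1.2929i, 2, -3.7071+1.2929i, -5-9i, -2.2929-2.7071i]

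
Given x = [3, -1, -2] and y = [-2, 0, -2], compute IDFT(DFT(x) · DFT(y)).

(x ⊛ y)[n] = Σ(m=0 to 2) x[m] · y[(n-m) mod 3]

Computing each output sample:
(x ⊛ y)[0] = -4
(x ⊛ y)[1] = 6
(x ⊛ y)[2] = -2

x ⊛ y = [-4, 6, -2]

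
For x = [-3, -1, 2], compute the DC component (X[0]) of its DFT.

X[0] = Σ(n=0 to 2) x[n] · ω_3^0 = Σ x[n]
= (-3) + (-1) + (2)

X[0] = -2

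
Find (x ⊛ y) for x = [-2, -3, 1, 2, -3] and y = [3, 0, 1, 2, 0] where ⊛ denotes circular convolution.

(x ⊛ y)[n] = Σ(m=0 to 4) x[m] · y[(n-m) mod 5]

Computing each output sample:
(x ⊛ y)[0] = -2
(x ⊛ y)[1] = -8
(x ⊛ y)[2] = -5
(x ⊛ y)[3] = -1
(x ⊛ y)[4] = -14

x ⊛ y = [-2, -8, -5, -1, -14]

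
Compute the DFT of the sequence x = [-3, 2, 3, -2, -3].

X[k] = Σ(n=0 to 4) x[n] · ω_5^(nk)
where ω_5 = e^(-2πi/5)

Computing each X[k]:
X[0] = -3
X[1] = -4.1180-7.6942i
X[2] = -1.8820+1.8164i
X[3] = -1.8820-1.8164i
X[4] = -4.1180+7.6942i

X = [-3, -4.1180-7.6942i, -1.8820+1.8164i, -1.8820-1.8164i, -4.1180+7.6942i]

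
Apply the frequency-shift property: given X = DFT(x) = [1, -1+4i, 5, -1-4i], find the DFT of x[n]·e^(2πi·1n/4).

Modulation property: DFT(ω_4^(-1n)·x[n]) = X[(k-1) mod 4], so circularly shift X by 1 positions.

X[k-1] = [-1-4i, 1, -1+4i, 5]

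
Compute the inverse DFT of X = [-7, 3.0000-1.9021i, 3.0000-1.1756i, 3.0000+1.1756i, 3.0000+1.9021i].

x[n] = (1/5) Σ(k=0 to 4) X[k] · e^(2πikn/5)

Computing each x[n]:
x[0] = 1
x[1] = -1
x[2] = -2
x[3] = -2
x[4] = -3

x = [1, -1, -2, -2, -3]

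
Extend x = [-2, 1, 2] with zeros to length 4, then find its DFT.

Original 3-point DFT: [1, -3.5000+0.8660i, -3.5000-0.8660i]
Zero-padded 4-point DFT provides frequency interpolation.

DFT_4([x, 0, ...]) = [1, -4-1i, -1, -4+1i]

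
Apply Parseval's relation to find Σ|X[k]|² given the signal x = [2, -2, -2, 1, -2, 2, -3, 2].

Parseval: Σ|x[n]|² = (1/N)Σ|X[k]|², so Σ|X[k]|² = N·Σ|x[n]|² = 8·34.0000

Σ|X[k]|² = N·Σ|x[n]|² = 8·34.0000 = 272.0000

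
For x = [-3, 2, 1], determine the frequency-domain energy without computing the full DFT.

Parseval: Σ|x[n]|² = (1/N)Σ|X[k]|², so Σ|X[k]|² = N·Σ|x[n]|² = 3·14.0000

Σ|X[k]|² = N·Σ|x[n]|² = 3·14.0000 = 42.0000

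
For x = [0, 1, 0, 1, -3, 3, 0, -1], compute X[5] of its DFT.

X[5] = Σ(n=0 to 7) x[n] · ω_8^(5n) where ω_8 = e^(-2πi/8)
= (0)·ω_8^0 + (1)·ω_8^5 + (0)·ω_8^10 + (1)·ω_8^15 + (-3)·ω_8^20 + (3)·ω_8^25 + (0)·ω_8^30 + (-1)·ω_8^35

X[5] = 5.8284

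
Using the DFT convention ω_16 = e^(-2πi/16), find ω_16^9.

ω_16^9 = e^(-2πi·9/16)
= cos(-2π·9/16) + i·sin(-2π·9/16)
= cos(-18π/16) + i·sin(-18π/16)

ω_16^9 = cos(-18π/16) + i·sin(-18π/16) = -0.9239+0.3827i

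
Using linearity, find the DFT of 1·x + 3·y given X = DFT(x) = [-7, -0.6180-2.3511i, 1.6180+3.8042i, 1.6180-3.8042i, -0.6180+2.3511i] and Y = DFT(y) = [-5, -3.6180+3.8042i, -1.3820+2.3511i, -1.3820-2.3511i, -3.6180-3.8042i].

By linearity: DFT(1x + 3y) = 1·DFT(x) + 3·DFT(y)
= 1·[-7, -0.6180-2.3511i, 1.6180+3.8042i, 1.6180-3.8042i, -0.6180+2.3511i] + 3·[-5, -3.6180+3.8042i, -1.3820+2.3511i, -1.3820-2.3511i, -3.6180-3.8042i]

Computing element-wise:
Z[0] = 1·(-7) + 3·(-5) = -22
Z[1] = 1·(-0.6180-2.3511i) + 3·(-3.6180+3.8042i) = -11.4720+9.0615i
Z[2] = 1·(1.6180+3.8042i) + 3·(-1.3820+2.3511i) = -2.5280+10.8575i
Z[3] = 1·(1.6180-3.8042i) + 3·(-1.3820-2.3511i) = -2.5280-10.8575i
Z[4] = 1·(-0.6180+2.3511i) + 3·(-3.6180-3.8042i) = -11.4720-9.0615i

DFT(1x + 3y) = 1·X + 3·Y = [-22, -11.4720+9.0615i, -2.5280+10.8575i, -2.5280-10.8575i, -11.4720-9.0615i]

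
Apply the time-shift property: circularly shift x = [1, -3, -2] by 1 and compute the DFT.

Time shift by 1: X_shifted[k] = ω_3^(1k) · X[k]
Shifted x = [-2, 1, -3]

DFT(x[n-1]) = [-4, -1.0000-3.4641i, -1.0000+3.4641i]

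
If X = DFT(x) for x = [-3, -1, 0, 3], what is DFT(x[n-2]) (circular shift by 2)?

Time shift by 2: X_shifted[k] = ω_4^(2k) · X[k]
Shifted x = [0, 3, -3, -1]

DFT(x[n-2]) = [-1, 3-4i, -5, 3+4i]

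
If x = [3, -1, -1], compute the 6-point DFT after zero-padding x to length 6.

Original 3-point DFT: [1, 4, 4]
Zero-padded 6-point DFT provides frequency interpolation.

DFT_6([x, 0, ...]) = [1, 3.0000+1.7321i, 4, 3, 4, 3.0000-1.7321i]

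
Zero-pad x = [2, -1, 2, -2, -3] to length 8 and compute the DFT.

Original 5-point DFT: [-2, 0.7639-4.2533i, 5.2361+2.6287i, 5.2361-2.6287i, 0.7639+4.2533i]
Zero-padded 8-point DFT provides frequency interpolation.

DFT_8([x, 0, ...]) = [-2, 5.7071+0.1213i, -3-1i, 4.2929+4.1213i, 4, 4.2929-4.1213i, -3+1i, 5.7071-0.1213i]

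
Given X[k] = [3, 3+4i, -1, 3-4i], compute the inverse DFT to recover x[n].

x[n] = (1/4) Σ(k=0 to 3) X[k] · e^(2πikn/4)

Computing each x[n]:
x[0] = 2
x[1] = -1
x[2] = -1
x[3] = 3

x = [2, -1, -1, 3]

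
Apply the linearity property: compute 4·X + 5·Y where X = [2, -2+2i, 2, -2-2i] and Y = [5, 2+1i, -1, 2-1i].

By linearity: DFT(4x + 5y) = 4·DFT(x) + 5·DFT(y)
= 4·[2, -2+2i, 2, -2-2i] + 5·[5, 2+1i, -1, 2-1i]

Computing element-wise:
Z[0] = 4·(2) + 5·(5) = 33
Z[1] = 4·(-2+2i) + 5·(2+1i) = 2+13i
Z[2] = 4·(2) + 5·(-1) = 3
Z[3] = 4·(-2-2i) + 5·(2-1i) = 2-13i

DFT(4x + 5y) = 4·X + 5·Y = [33, 2+13i, 3, 2-13i]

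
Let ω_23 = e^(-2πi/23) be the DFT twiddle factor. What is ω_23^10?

ω_23^10 = e^(-2πi·10/23)
= cos(-2π·10/23) + i·sin(-2π·10/23)
= cos(-20π/23) + i·sin(-20π/23)

ω_23^10 = cos(-20π/23) + i·sin(-20π/23) = -0.9172-0.3984i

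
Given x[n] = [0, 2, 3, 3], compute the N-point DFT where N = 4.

X[k] = Σ(n=0 to 3) x[n] · ω_4^(nk)
where ω_4 = e^(-2πi/4)

Computing each X[k]:
X[0] = 8
X[1] = -3+1i
X[2] = -2
X[3] = -3-1i

X = [8, -3+1i, -2, -3-1i]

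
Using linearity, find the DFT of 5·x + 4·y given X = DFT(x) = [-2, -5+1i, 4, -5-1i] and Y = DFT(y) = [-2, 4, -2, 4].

By linearity: DFT(5x + 4y) = 5·DFT(x) + 4·DFT(y)
= 5·[-2, -5+1i, 4, -5-1i] + 4·[-2, 4, -2, 4]

Computing element-wise:
Z[0] = 5·(-2) + 4·(-2) = -18
Z[1] = 5·(-5+1i) + 4·(4) = -9+5i
Z[2] = 5·(4) + 4·(-2) = 12
Z[3] = 5·(-5-1i) + 4·(4) = -9-5i

DFT(5x + 4y) = 5·X + 4·Y = [-18, -9+5i, 12, -9-5i]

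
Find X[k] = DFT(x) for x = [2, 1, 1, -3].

X[k] = Σ(n=0 to 3) x[n] · ω_4^(nk)
where ω_4 = e^(-2πi/4)

Computing each X[k]:
X[0] = 1
X[1] = 1-4i
X[2] = 5
X[3] = 1+4i

X = [1, 1-4i, 5, 1+4i]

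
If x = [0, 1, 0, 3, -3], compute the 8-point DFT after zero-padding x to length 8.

Original 5-point DFT: [1, -3.0451-2.0409i, 2.5451-5.2043i, 2.5451+5.2043i, -3.0451+2.0409i]
Zero-padded 8-point DFT provides frequency interpolation.

DFT_8([x, 0, ...]) = [1, 1.5858-2.8284i, -3+2i, 4.4142-2.8284i, -7, 4.4142+2.8284i, -3-2i, 1.5858+2.8284i]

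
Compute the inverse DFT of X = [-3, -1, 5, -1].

x[n] = (1/4) Σ(k=0 to 3) X[k] · e^(2πikn/4)

Computing each x[n]:
x[0] = 0
x[1] = -2
x[2] = 1
x[3] = -2

x = [0, -2, 1, -2]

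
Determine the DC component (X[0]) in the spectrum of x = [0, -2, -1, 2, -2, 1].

X[0] = Σ(n=0 to 5) x[n] · ω_6^0 = Σ x[n]
= (0) + (-2) + (-1) + (2) + (-2) + (1)

X[0] = -2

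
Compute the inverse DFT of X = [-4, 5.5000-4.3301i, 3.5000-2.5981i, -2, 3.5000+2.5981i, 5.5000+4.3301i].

x[n] = (1/6) Σ(k=0 to 5) X[k] · e^(2πikn/6)

Computing each x[n]:
x[0] = 2
x[1] = 2
x[2] = -2
x[3] = -1
x[4] = -3
x[5] = -2

x = [2, 2, -2, -1, -3, -2]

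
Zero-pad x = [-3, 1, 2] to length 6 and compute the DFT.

Original 3-point DFT: [0, -4.5000+0.8660i, -4.5000-0.8660i]
Zero-padded 6-point DFT provides frequency interpolation.

DFT_6([x, 0, ...]) = [0, -3.5000-2.5981i, -4.5000+0.8660i, -2, -4.5000-0.8660i, -3.5000+2.5981i]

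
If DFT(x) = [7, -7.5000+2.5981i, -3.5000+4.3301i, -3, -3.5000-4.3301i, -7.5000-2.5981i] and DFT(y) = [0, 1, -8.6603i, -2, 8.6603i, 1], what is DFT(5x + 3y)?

By linearity: DFT(5x + 3y) = 5·DFT(x) + 3·DFT(y)
= 5·[7, -7.5000+2.5981i, -3.5000+4.3301i, -3, -3.5000-4.3301i, -7.5000-2.5981i] + 3·[0, 1, -8.6603i, -2, 8.6603i, 1]

Computing element-wise:
Z[0] = 5·(7) + 3·(0) = 35
Z[1] = 5·(-7.5000+2.5981i) + 3·(1) = -34.5000+12.9905i
Z[2] = 5·(-3.5000+4.3301i) + 3·(-8.6603i) = -17.5000-4.3304i
Z[3] = 5·(-3) + 3·(-2) = -21
Z[4] = 5·(-3.5000-4.3301i) + 3·(8.6603i) = -17.5000+4.3304i
Z[5] = 5·(-7.5000-2.5981i) + 3·(1) = -34.5000-12.9905i

DFT(5x + 3y) = 5·X + 3·Y = [35, -34.5000+12.9905i, -17.5000-4.3304i, -21, -17.5000+4.3304i, -34.5000-12.9905i]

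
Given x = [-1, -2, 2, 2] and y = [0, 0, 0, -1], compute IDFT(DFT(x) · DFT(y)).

(x ⊛ y)[n] = Σ(m=0 to 3) x[m] · y[(n-m) mod 4]

Computing each output sample:
(x ⊛ y)[0] = 2
(x ⊛ y)[1] = -2
(x ⊛ y)[2] = -2
(x ⊛ y)[3] = 1

x ⊛ y = [2, -2, -2, 1]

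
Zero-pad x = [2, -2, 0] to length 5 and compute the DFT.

Original 3-point DFT: [0, 3.0000+1.7321i, 3.0000-1.7321i]
Zero-padded 5-point DFT provides frequency interpolation.

DFT_5([x, 0, ...]) = [0, 1.3820+1.9021i, 3.6180+1.1756i, 3.6180-1.1756i, 1.3820-1.9021i]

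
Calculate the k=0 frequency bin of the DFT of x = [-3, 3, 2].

X[0] = Σ(n=0 to 2) x[n] · ω_3^0 = Σ x[n]
= (-3) + (3) + (2)

X[0] = 2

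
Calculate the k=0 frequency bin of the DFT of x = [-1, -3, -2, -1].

X[0] = Σ(n=0 to 3) x[n] · ω_4^0 = Σ x[n]
= (-1) + (-3) + (-2) + (-1)

X[0] = -7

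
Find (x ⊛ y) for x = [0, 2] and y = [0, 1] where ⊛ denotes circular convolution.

(x ⊛ y)[n] = Σ(m=0 to 1) x[m] · y[(n-m) mod 2]

Computing each output sample:
(x ⊛ y)[0] = 2
(x ⊛ y)[1] = 0

x ⊛ y = [2, 0]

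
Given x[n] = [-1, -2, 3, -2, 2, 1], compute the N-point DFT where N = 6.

X[k] = Σ(n=0 to 5) x[n] · ω_6^(nk)
where ω_6 = e^(-2πi/6)

Computing each X[k]:
X[0] = 1
X[1] = -2.0000+1.7321i
X[2] = -5.0000+3.4641i
X[3] = 7
X[4] = -5.0000-3.4641i
X[5] = -2.0000-1.7321i

X = [1, -2.0000+1.7321i, -5.0000+3.4641i, 7, -5.0000-3.4641i, -2.0000-1.7321i]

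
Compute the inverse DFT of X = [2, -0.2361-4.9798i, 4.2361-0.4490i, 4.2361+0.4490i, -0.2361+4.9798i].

x[n] = (1/5) Σ(k=0 to 4) X[k] · e^(2πikn/5)

Computing each x[n]:
x[0] = 2
x[1] = 1
x[2] = 2
x[3] = 0
x[4] = -3

x = [2, 1, 2, 0, -3]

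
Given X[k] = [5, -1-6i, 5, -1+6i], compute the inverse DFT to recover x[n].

x[n] = (1/4) Σ(k=0 to 3) X[k] · e^(2πikn/4)

Computing each x[n]:
x[0] = 2
x[1] = 3
x[2] = 3
x[3] = -3

x = [2, 3, 3, -3]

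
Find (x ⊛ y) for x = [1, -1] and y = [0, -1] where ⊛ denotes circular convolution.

(x ⊛ y)[n] = Σ(m=0 to 1) x[m] · y[(n-m) mod 2]

Computing each output sample:
(x ⊛ y)[0] = 1
(x ⊛ y)[1] = -1

x ⊛ y = [1, -1]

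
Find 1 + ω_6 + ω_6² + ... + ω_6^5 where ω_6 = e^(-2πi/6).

Sum of all nth roots of unity equals 0 for n > 1 (geometric series with r ≠ 1).

0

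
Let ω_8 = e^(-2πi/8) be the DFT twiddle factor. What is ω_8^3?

ω_8^3 = e^(-2πi·3/8)
= cos(-2π·3/8) + i·sin(-2π·3/8)
= cos(-6π/8) + i·sin(-6π/8)

ω_8^3 = cos(-6π/8) + i·sin(-6π/8) = -0.7071-0.7071i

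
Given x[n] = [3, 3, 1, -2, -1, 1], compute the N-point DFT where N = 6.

X[k] = Σ(n=0 to 5) x[n] · ω_6^(nk)
where ω_6 = e^(-2πi/6)

Computing each X[k]:
X[0] = 5
X[1] = 7.0000-3.4641i
X[2] = -1
X[3] = 1
X[4] = -1
X[5] = 7.0000+3.4641i

X = [5, 7.0000-3.4641i, -1, 1, -1, 7.0000+3.4641i]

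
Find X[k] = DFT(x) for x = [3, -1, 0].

X[k] = Σ(n=0 to 2) x[n] · ω_3^(nk)
where ω_3 = e^(-2πi/3)

Computing each X[k]:
X[0] = 2
X[1] = 3.5000+0.8660i
X[2] = 3.5000-0.8660i

X = [2, 3.5000+0.8660i, 3.5000-0.8660i]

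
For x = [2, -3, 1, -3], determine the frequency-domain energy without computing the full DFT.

Parseval: Σ|x[n]|² = (1/N)Σ|X[k]|², so Σ|X[k]|² = N·Σ|x[n]|² = 4·23.0000

Σ|X[k]|² = N·Σ|x[n]|² = 4·23.0000 = 92.0000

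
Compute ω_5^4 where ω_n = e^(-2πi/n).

ω_5^4 = e^(-2πi·4/5)
= cos(-2π·4/5) + i·sin(-2π·4/5)
= cos(-8π/5) + i·sin(-8π/5)

ω_5^4 = cos(-8π/5) + i·sin(-8π/5) = 0.3090+0.9511i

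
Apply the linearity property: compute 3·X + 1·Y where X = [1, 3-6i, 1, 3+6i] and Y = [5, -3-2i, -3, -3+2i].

By linearity: DFT(3x + 1y) = 3·DFT(x) + 1·DFT(y)
= 3·[1, 3-6i, 1, 3+6i] + 1·[5, -3-2i, -3, -3+2i]

Computing element-wise:
Z[0] = 3·(1) + 1·(5) = 8
Z[1] = 3·(3-6i) + 1·(-3-2i) = 6-20i
Z[2] = 3·(1) + 1·(-3) = 0
Z[3] = 3·(3+6i) + 1·(-3+2i) = 6+20i

DFT(3x + 1y) = 3·X + 1·Y = [8, 6-20i, 0, 6+20i]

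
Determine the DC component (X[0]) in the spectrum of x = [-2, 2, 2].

X[0] = Σ(n=0 to 2) x[n] · ω_3^0 = Σ x[n]
= (-2) + (2) + (2)

X[0] = 2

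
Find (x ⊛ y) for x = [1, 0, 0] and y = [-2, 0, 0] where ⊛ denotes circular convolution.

(x ⊛ y)[n] = Σ(m=0 to 2) x[m] · y[(n-m) mod 3]

Computing each output sample:
(x ⊛ y)[0] = -2
(x ⊛ y)[1] = 0
(x ⊛ y)[2] = 0

x ⊛ y = [-2, 0, 0]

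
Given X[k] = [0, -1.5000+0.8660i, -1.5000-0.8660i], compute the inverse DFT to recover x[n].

x[n] = (1/3) Σ(k=0 to 2) X[k] · e^(2πikn/3)

Computing each x[n]:
x[0] = -1
x[1] = 0
x[2] = 1

x = [-1, 0, 1]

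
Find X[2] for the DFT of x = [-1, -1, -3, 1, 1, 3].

X[2] = Σ(n=0 to 5) x[n] · ω_6^(2n) where ω_6 = e^(-2πi/6)
= (-1)·ω_6^0 + (-1)·ω_6^2 + (-3)·ω_6^4 + (1)·ω_6^6 + (1)·ω_6^8 + (3)·ω_6^10

X[2] = 0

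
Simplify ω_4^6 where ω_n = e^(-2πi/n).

Since ω_4^4 = 1, powers reduce modulo 4.
6 mod 4 = 2
So ω_4^6 = ω_4^2 = e^(-2πi·2/4)

ω_4^6 = ω_4^2 = -1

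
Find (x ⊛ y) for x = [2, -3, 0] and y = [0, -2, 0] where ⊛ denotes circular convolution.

(x ⊛ y)[n] = Σ(m=0 to 2) x[m] · y[(n-m) mod 3]

Computing each output sample:
(x ⊛ y)[0] = 0
(x ⊛ y)[1] = -4
(x ⊛ y)[2] = 6

x ⊛ y = [0, -4, 6]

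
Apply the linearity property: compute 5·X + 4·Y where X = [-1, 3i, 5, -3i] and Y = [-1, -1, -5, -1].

By linearity: DFT(5x + 4y) = 5·DFT(x) + 4·DFT(y)
= 5·[-1, 3i, 5, -3i] + 4·[-1, -1, -5, -1]

Computing element-wise:
Z[0] = 5·(-1) + 4·(-1) = -9
Z[1] = 5·(3i) + 4·(-1) = -4+15i
Z[2] = 5·(5) + 4·(-5) = 5
Z[3] = 5·(-3i) + 4·(-1) = -4-15i

DFT(5x + 4y) = 5·X + 4·Y = [-9, -4+15i, 5, -4-15i]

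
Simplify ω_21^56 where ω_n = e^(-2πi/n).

Since ω_21^21 = 1, powers reduce modulo 21.
56 mod 21 = 14
So ω_21^56 = ω_21^14 = e^(-2πi·14/21)

ω_21^56 = ω_21^14 = -0.5000+0.8660i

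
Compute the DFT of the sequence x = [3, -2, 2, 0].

X[k] = Σ(n=0 to 3) x[n] · ω_4^(nk)
where ω_4 = e^(-2πi/4)

Computing each X[k]:
X[0] = 3
X[1] = 1+2i
X[2] = 7
X[3] = 1-2i

X = [3, 1+2i, 7, 1-2i]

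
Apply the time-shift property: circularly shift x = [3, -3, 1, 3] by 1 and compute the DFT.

Time shift by 1: X_shifted[k] = ω_4^(1k) · X[k]
Shifted x = [3, 3, -3, 1]

DFT(x[n-1]) = [4, 6-2i, -4, 6+2i]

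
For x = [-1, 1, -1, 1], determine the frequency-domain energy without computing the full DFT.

Parseval: Σ|x[n]|² = (1/N)Σ|X[k]|², so Σ|X[k]|² = N·Σ|x[n]|² = 4·4.0000

Σ|X[k]|² = N·Σ|x[n]|² = 4·4.0000 = 16.0000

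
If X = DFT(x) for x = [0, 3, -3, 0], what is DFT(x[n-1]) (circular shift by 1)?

Time shift by 1: X_shifted[k] = ω_4^(1k) · X[k]
Shifted x = [0, 0, 3, -3]

DFT(x[n-1]) = [0, -3-3i, 6, -3+3i]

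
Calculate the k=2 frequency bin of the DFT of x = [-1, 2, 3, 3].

X[2] = Σ(n=0 to 3) x[n] · ω_4^(2n) where ω_4 = e^(-2πi/4)
= (-1)·ω_4^0 + (2)·ω_4^2 + (3)·ω_4^4 + (3)·ω_4^6

X[2] = -3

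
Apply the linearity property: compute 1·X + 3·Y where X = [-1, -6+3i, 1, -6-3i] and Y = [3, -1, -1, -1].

By linearity: DFT(1x + 3y) = 1·DFT(x) + 3·DFT(y)
= 1·[-1, -6+3i, 1, -6-3i] + 3·[3, -1, -1, -1]

Computing element-wise:
Z[0] = 1·(-1) + 3·(3) = 8
Z[1] = 1·(-6+3i) + 3·(-1) = -9+3i
Z[2] = 1·(1) + 3·(-1) = -2
Z[3] = 1·(-6-3i) + 3·(-1) = -9-3i

DFT(1x + 3y) = 1·X + 3·Y = [8, -9+3i, -2, -9-3i]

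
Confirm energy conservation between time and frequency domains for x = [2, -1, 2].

Time domain:
Σ|x[n]|² = |2|² + |-1|² + |2|² = 9.0000

Frequency domain:
(1/3)Σ|X[k]|² = (1/3)(|3|² + |1.5000+2.5981i|² + |1.5000-2.5981i|²) = (1/3)·27.0000 = 9.0000

Both sides agree, confirming Parseval's theorem.

Σ|x[n]|² = (1/N)Σ|X[k]|² = 9.0000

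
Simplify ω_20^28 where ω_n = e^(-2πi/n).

Since ω_20^20 = 1, powers reduce modulo 20.
28 mod 20 = 8
So ω_20^28 = ω_20^8 = e^(-2πi·8/20)

ω_20^28 = ω_20^8 = -0.8090-0.5878i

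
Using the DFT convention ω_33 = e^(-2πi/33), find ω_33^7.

ω_33^7 = e^(-2πi·7/33)
= cos(-2π·7/33) + i·sin(-2π·7/33)
= cos(-14π/33) + i·sin(-14π/33)

ω_33^7 = cos(-14π/33) + i·sin(-14π/33) = 0.2358-0.9718i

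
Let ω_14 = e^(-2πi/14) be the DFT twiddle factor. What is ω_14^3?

ω_14^3 = e^(-2πi·3/14)
= cos(-2π·3/14) + i·sin(-2π·3/14)
= cos(-6π/14) + i·sin(-6π/14)

ω_14^3 = cos(-6π/14) + i·sin(-6π/14) = 0.2225-0.9749i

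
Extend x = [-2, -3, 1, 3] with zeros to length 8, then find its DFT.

Original 4-point DFT: [-1, -3+6i, -1, -3-6i]
Zero-padded 8-point DFT provides frequency interpolation.

DFT_8([x, 0, ...]) = [-1, -6.2426-1.0000i, -3+6i, 2.2426+1.0000i, -1, 2.2426-1.0000i, -3-6i, -6.2426+1.0000i]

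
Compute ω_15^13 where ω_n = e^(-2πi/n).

ω_15^13 = e^(-2πi·13/15)
= cos(-2π·13/15) + i·sin(-2π·13/15)
= cos(-26π/15) + i·sin(-26π/15)

ω_15^13 = cos(-26π/15) + i·sin(-26π/15) = 0.6691+0.7431i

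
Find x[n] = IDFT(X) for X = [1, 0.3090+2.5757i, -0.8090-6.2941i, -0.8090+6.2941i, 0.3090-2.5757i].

x[n] = (1/5) Σ(k=0 to 4) X[k] · e^(2πikn/5)

Computing each x[n]:
x[0] = 0
x[1] = 1
x[2] = -3
x[3] = 3
x[4] = 0

x = [0, 1, -3, 3, 0]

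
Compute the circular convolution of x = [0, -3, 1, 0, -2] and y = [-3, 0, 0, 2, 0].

(x ⊛ y)[n] = Σ(m=0 to 4) x[m] · y[(n-m) mod 5]

Computing each output sample:
(x ⊛ y)[0] = 2
(x ⊛ y)[1] = 9
(x ⊛ y)[2] = -7
(x ⊛ y)[3] = 0
(x ⊛ y)[4] = 0

x ⊛ y = [2, 9, -7, 0, 0]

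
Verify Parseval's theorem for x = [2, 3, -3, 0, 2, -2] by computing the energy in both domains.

Time domain:
Σ|x[n]|² = |2|² + |3|² + |-3|² + |0|² + |2|² + |-2|² = 30.0000

Frequency domain:
(1/6)Σ|X[k]|² = (1/6)(|2|² + |3|² + |2.0000-8.6603i|² + |0|² + |2.0000+8.6603i|² + |3|²) = (1/6)·180.0000 = 30.0000

Both sides agree, confirming Parseval's theorem.

Σ|x[n]|² = (1/N)Σ|X[k]|² = 30.0000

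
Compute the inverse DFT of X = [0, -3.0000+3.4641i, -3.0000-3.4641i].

x[n] = (1/3) Σ(k=0 to 2) X[k] · e^(2πikn/3)

Computing each x[n]:
x[0] = -2
x[1] = -1
x[2] = 3

x = [-2, -1, 3]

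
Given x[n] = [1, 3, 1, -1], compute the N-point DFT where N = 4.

X[k] = Σ(n=0 to 3) x[n] · ω_4^(nk)
where ω_4 = e^(-2πi/4)

Computing each X[k]:
X[0] = 4
X[1] = -4i
X[2] = 0
X[3] = 4i

X = [4, -4i, 0, 4i]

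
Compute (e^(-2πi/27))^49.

Since ω_27^27 = 1, powers reduce modulo 27.
49 mod 27 = 22
So ω_27^49 = ω_27^22 = e^(-2πi·22/27)

ω_27^49 = ω_27^22 = 0.3961+0.9182i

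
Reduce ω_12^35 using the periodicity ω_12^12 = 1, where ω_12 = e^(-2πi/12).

Since ω_12^12 = 1, powers reduce modulo 12.
35 mod 12 = 11
So ω_12^35 = ω_12^11 = e^(-2πi·11/12)

ω_12^35 = ω_12^11 = 0.8660+0.5000i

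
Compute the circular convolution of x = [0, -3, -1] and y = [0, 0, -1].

(x ⊛ y)[n] = Σ(m=0 to 2) x[m] · y[(n-m) mod 3]

Computing each output sample:
(x ⊛ y)[0] = 3
(x ⊛ y)[1] = 1
(x ⊛ y)[2] = 0

x ⊛ y = [3, 1, 0]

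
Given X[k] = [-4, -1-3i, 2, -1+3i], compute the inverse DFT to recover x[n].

x[n] = (1/4) Σ(k=0 to 3) X[k] · e^(2πikn/4)

Computing each x[n]:
x[0] = -1
x[1] = 0
x[2] = 0
x[3] = -3

x = [-1, 0, 0, -3]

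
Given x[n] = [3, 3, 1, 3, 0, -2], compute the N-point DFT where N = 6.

X[k] = Σ(n=0 to 5) x[n] · ω_6^(nk)
where ω_6 = e^(-2πi/6)

Computing each X[k]:
X[0] = 8
X[1] = -5.1962i
X[2] = 5.0000-3.4641i
X[3] = 0
X[4] = 5.0000+3.4641i
X[5] = 5.1962i

X = [8, -5.1962i, 5.0000-3.4641i, 0, 5.0000+3.4641i, 5.1962i]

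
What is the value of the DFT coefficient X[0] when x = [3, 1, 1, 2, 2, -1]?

X[0] = Σ(n=0 to 5) x[n] · ω_6^0 = Σ x[n]
= (3) + (1) + (1) + (2) + (2) + (-1)

X[0] = 8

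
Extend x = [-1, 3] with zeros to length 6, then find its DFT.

Original 2-point DFT: [2, -4]
Zero-padded 6-point DFT provides frequency interpolation.

DFT_6([x, 0, ...]) = [2, 0.5000-2.5981i, -2.5000-2.5981i, -4, -2.5000+2.5981i, 0.5000+2.5981i]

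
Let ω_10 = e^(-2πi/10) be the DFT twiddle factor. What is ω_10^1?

ω_10^1 = e^(-2πi·1/10)
= cos(-2π·1/10) + i·sin(-2π·1/10)
= cos(-2π/10) + i·sin(-2π/10)

ω_10^1 = cos(-2π/10) + i·sin(-2π/10) = 0.8090-0.5878i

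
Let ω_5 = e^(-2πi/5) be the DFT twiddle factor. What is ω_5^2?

ω_5^2 = e^(-2πi·2/5)
= cos(-2π·2/5) + i·sin(-2π·2/5)
= cos(-4π/5) + i·sin(-4π/5)

ω_5^2 = cos(-4π/5) + i·sin(-4π/5) = -0.8090-0.5878i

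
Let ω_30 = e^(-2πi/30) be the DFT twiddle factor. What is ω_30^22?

ω_30^22 = e^(-2πi·22/30)
= cos(-2π·22/30) + i·sin(-2π·22/30)
= cos(-44π/30) + i·sin(-44π/30)

ω_30^22 = cos(-44π/30) + i·sin(-44π/30) = -0.1045+0.9945i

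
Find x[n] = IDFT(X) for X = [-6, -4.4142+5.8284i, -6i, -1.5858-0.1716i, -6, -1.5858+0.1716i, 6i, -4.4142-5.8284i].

x[n] = (1/8) Σ(k=0 to 7) X[k] · e^(2πikn/8)

Computing each x[n]:
x[0] = -3
x[1] = 0
x[2] = -3
x[3] = -2
x[4] = 0
x[5] = 3
x[6] = 0
x[7] = -1

x = [-3, 0, -3, -2, 0, 3, 0, -1]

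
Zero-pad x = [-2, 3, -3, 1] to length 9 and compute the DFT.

Original 4-point DFT: [-1, 1-2i, -9, 1+2i]
Zero-padded 9-point DFT provides frequency interpolation.

DFT_9([x, 0, ...]) = [-1, -0.7228+0.1600i, 0.8400-1.0623i, -1.0000-5.1962i, -7.6172-3.8204i, -7.6172+3.8204i, -1.0000+5.1962i, 0.8400+1.0623i, -0.7228-0.1600i]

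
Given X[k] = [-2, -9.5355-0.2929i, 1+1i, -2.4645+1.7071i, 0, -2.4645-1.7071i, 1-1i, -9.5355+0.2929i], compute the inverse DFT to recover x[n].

x[n] = (1/8) Σ(k=0 to 7) X[k] · e^(2πikn/8)

Computing each x[n]:
x[0] = -3
x[1] = -2
x[2] = 0
x[3] = 1
x[4] = 3
x[5] = 1
x[6] = -1
x[7] = -1

x = [-3, -2, 0, 1, 3, 1, -1, -1]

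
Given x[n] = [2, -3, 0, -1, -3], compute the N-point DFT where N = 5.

X[k] = Σ(n=0 to 4) x[n] · ω_5^(nk)
where ω_5 = e^(-2πi/5)

Computing each X[k]:
X[0] = -5
X[1] = 0.9549-0.5878i
X[2] = 6.5451+0.9511i
X[3] = 6.5451-0.9511i
X[4] = 0.9549+0.5878i

X = [-5, 0.9549-0.5878i, 6.5451+0.9511i, 6.5451-0.9511i, 0.9549+0.5878i]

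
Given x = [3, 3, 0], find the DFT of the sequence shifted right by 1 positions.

Time shift by 1: X_shifted[k] = ω_3^(1k) · X[k]
Shifted x = [0, 3, 3]

DFT(x[n-1]) = [6, -3, -3]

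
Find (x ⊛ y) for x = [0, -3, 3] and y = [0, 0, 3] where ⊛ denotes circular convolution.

(x ⊛ y)[n] = Σ(m=0 to 2) x[m] · y[(n-m) mod 3]

Computing each output sample:
(x ⊛ y)[0] = -9
(x ⊛ y)[1] = 9
(x ⊛ y)[2] = 0

x ⊛ y = [-9, 9, 0]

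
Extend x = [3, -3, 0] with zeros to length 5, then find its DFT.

Original 3-point DFT: [0, 4.5000+2.5981i, 4.5000-2.5981i]
Zero-padded 5-point DFT provides frequency interpolation.

DFT_5([x, 0, ...]) = [0, 2.0729+2.8532i, 5.4271+1.7634i, 5.4271-1.7634i, 2.0729-2.8532i]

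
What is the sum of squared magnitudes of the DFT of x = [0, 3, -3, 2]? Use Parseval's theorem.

Parseval: Σ|x[n]|² = (1/N)Σ|X[k]|², so Σ|X[k]|² = N·Σ|x[n]|² = 4·22.0000

Σ|X[k]|² = N·Σ|x[n]|² = 4·22.0000 = 88.0000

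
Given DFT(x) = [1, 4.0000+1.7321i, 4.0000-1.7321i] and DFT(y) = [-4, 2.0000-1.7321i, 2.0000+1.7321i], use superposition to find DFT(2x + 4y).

By linearity: DFT(2x + 4y) = 2·DFT(x) + 4·DFT(y)
= 2·[1, 4.0000+1.7321i, 4.0000-1.7321i] + 4·[-4, 2.0000-1.7321i, 2.0000+1.7321i]

Computing element-wise:
Z[0] = 2·(1) + 4·(-4) = -14
Z[1] = 2·(4.0000+1.7321i) + 4·(2.0000-1.7321i) = 16.0000-3.4642i
Z[2] = 2·(4.0000-1.7321i) + 4·(2.0000+1.7321i) = 16.0000+3.4642i

DFT(2x + 4y) = 2·X + 4·Y = [-14, 16.0000-3.4642i, 16.0000+3.4642i]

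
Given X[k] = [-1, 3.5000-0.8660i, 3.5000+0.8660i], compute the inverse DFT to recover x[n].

x[n] = (1/3) Σ(k=0 to 2) X[k] · e^(2πikn/3)

Computing each x[n]:
x[0] = 2
x[1] = -1
x[2] = -2

x = [2, -1, -2]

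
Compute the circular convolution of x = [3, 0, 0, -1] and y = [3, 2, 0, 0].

(x ⊛ y)[n] = Σ(m=0 to 3) x[m] · y[(n-m) mod 4]

Computing each output sample:
(x ⊛ y)[0] = 7
(x ⊛ y)[1] = 6
(x ⊛ y)[2] = 0
(x ⊛ y)[3] = -3

x ⊛ y = [7, 6, 0, -3]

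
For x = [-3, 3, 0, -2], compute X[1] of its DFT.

X[1] = Σ(n=0 to 3) x[n] · ω_4^(1n) where ω_4 = e^(-2πi/4)
= (-3)·ω_4^0 + (3)·ω_4^1 + (0)·ω_4^2 + (-2)·ω_4^3

X[1] = -3-5i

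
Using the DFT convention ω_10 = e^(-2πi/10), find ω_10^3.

ω_10^3 = e^(-2πi·3/10)
= cos(-2π·3/10) + i·sin(-2π·3/10)
= cos(-6π/10) + i·sin(-6π/10)

ω_10^3 = cos(-6π/10) + i·sin(-6π/10) = -0.3090-0.9511i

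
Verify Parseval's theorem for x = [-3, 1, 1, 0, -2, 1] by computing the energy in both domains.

Time domain:
Σ|x[n]|² = |-3|² + |1|² + |1|² + |0|² + |-2|² + |1|² = 16.0000

Frequency domain:
(1/6)Σ|X[k]|² = (1/6)(|-2|² + |-1.5000-2.5981i|² + |-3.5000+2.5981i|² + |-6|² + |-3.5000-2.5981i|² + |-1.5000+2.5981i|²) = (1/6)·96.0000 = 16.0000

Both sides agree, confirming Parseval's theorem.

Σ|x[n]|² = (1/N)Σ|X[k]|² = 16.0000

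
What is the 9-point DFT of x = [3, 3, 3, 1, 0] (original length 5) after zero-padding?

Original 5-point DFT: [10, 0.6910-4.0287i, 1.8090+0.1388i, 1.8090-0.1388i, 0.6910+4.0287i]
Zero-padded 9-point DFT provides frequency interpolation.

DFT_9([x, 0, ...]) = [10, 5.3191-5.7488i, 0.2019-3.1145i, 1, 1.9791+0.0363i, 1.9791-0.0363i, 1, 0.2019+3.1145i, 5.3191+5.7488i]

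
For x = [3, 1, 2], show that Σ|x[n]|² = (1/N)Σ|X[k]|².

Time domain:
Σ|x[n]|² = |3|² + |1|² + |2|² = 14.0000

Frequency domain:
(1/3)Σ|X[k]|² = (1/3)(|6|² + |1.5000+0.8660i|² + |1.5000-0.8660i|²) = (1/3)·42.0000 = 14.0000

Both sides agree, confirming Parseval's theorem.

Σ|x[n]|² = (1/N)Σ|X[k]|² = 14.0000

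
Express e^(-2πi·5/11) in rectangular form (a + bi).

ω_11^5 = e^(-2πi·5/11)
= cos(-2π·5/11) + i·sin(-2π·5/11)
= cos(-10π/11) + i·sin(-10π/11)

ω_11^5 = cos(-10π/11) + i·sin(-10π/11) = -0.9595-0.2817i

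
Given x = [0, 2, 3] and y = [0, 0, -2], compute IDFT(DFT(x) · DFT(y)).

(x ⊛ y)[n] = Σ(m=0 to 2) x[m] · y[(n-m) mod 3]

Computing each output sample:
(x ⊛ y)[0] = -4
(x ⊛ y)[1] = -6
(x ⊛ y)[2] = 0

x ⊛ y = [-4, -6, 0]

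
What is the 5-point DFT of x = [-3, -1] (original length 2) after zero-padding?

Original 2-point DFT: [-4, -2]
Zero-padded 5-point DFT provides frequency interpolation.

DFT_5([x, 0, ...]) = [-4, -3.3090+0.9511i, -2.1910+0.5878i, -2.1910-0.5878i, -3.3090-0.9511i]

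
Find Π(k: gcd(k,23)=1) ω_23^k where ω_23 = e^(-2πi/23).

The primitive 23rd roots of unity are ω_23^k for k coprime to 23: k ∈ {1, 2, 3, 4, 5, 6, 7, 8, 9, 10, 11, 12, 13, 14, 15, 16, 17, 18, 19, 20, 21, 22}
Their product equals the constant term of the cyclotomic polynomial Φ_23(x) up to sign.
For n ≥ 3, the product of all primitive nth roots of unity is 1. (For n=1 it is 1; for n=2 it is -1.)

1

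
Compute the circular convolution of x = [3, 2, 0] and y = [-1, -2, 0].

(x ⊛ y)[n] = Σ(m=0 to 2) x[m] · y[(n-m) mod 3]

Computing each output sample:
(x ⊛ y)[0] = -3
(x ⊛ y)[1] = -8
(x ⊛ y)[2] = -4

x ⊛ y = [-3, -8, -4]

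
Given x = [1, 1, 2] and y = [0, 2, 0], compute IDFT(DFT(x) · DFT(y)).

(x ⊛ y)[n] = Σ(m=0 to 2) x[m] · y[(n-m) mod 3]

Computing each output sample:
(x ⊛ y)[0] = 4
(x ⊛ y)[1] = 2
(x ⊛ y)[2] = 2

x ⊛ y = [4, 2, 2]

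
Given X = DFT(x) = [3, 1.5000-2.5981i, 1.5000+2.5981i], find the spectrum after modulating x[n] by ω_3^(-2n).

Modulation property: DFT(ω_3^(-2n)·x[n]) = X[(k-2) mod 3], so circularly shift X by 2 positions.

X[k-2] = [1.5000-2.5981i, 1.5000+2.5981i, 3]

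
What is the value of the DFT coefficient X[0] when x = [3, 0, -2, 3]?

X[0] = Σ(n=0 to 3) x[n] · ω_4^0 = Σ x[n]
= (3) + (0) + (-2) + (3)

X[0] = 4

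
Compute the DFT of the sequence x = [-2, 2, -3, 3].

X[k] = Σ(n=0 to 3) x[n] · ω_4^(nk)
where ω_4 = e^(-2πi/4)

Computing each X[k]:
X[0] = 0
X[1] = 1+1i
X[2] = -10
X[3] = 1-1i

X = [0, 1+1i, -10, 1-1i]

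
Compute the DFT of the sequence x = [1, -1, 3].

X[k] = Σ(n=0 to 2) x[n] · ω_3^(nk)
where ω_3 = e^(-2πi/3)

Computing each X[k]:
X[0] = 3
X[1] = 3.4641i
X[2] = -3.4641i

X = [3, 3.4641i, -3.4641i]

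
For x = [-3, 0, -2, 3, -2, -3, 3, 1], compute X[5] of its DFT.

X[5] = Σ(n=0 to 7) x[n] · ω_8^(5n) where ω_8 = e^(-2πi/8)
= (-3)·ω_8^0 + (0)·ω_8^5 + (-2)·ω_8^10 + (3)·ω_8^15 + (-2)·ω_8^20 + (-3)·ω_8^25 + (3)·ω_8^30 + (1)·ω_8^35

X[5] = -1.7071+8.5355i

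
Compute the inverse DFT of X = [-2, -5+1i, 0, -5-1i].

x[n] = (1/4) Σ(k=0 to 3) X[k] · e^(2πikn/4)

Computing each x[n]:
x[0] = -3
x[1] = -1
x[2] = 2
x[3] = 0

x = [-3, -1, 2, 0]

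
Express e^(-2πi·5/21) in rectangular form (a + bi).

ω_21^5 = e^(-2πi·5/21)
= cos(-2π·5/21) + i·sin(-2π·5/21)
= cos(-10π/21) + i·sin(-10π/21)

ω_21^5 = cos(-10π/21) + i·sin(-10π/21) = 0.0747-0.9972i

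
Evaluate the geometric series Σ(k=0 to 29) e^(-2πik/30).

Sum of all nth roots of unity equals 0 for n > 1 (geometric series with r ≠ 1).

0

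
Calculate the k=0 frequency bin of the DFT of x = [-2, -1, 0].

X[0] = Σ(n=0 to 2) x[n] · ω_3^0 = Σ x[n]
= (-2) + (-1) + (0)

X[0] = -3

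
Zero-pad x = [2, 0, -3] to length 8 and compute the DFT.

Original 3-point DFT: [-1, 3.5000-2.5981i, 3.5000+2.5981i]
Zero-padded 8-point DFT provides frequency interpolation.

DFT_8([x, 0, ...]) = [-1, 2+3i, 5, 2-3i, -1, 2+3i, 5, 2-3i]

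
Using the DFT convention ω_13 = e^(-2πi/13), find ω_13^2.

ω_13^2 = e^(-2πi·2/13)
= cos(-2π·2/13) + i·sin(-2π·2/13)
= cos(-4π/13) + i·sin(-4π/13)

ω_13^2 = cos(-4π/13) + i·sin(-4π/13) = 0.5681-0.8230i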